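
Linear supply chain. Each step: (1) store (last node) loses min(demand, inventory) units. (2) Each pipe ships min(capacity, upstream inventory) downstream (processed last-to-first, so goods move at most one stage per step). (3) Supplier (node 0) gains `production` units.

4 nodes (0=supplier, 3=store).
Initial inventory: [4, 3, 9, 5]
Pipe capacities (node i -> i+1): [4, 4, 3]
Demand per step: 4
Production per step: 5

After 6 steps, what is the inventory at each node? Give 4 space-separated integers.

Step 1: demand=4,sold=4 ship[2->3]=3 ship[1->2]=3 ship[0->1]=4 prod=5 -> inv=[5 4 9 4]
Step 2: demand=4,sold=4 ship[2->3]=3 ship[1->2]=4 ship[0->1]=4 prod=5 -> inv=[6 4 10 3]
Step 3: demand=4,sold=3 ship[2->3]=3 ship[1->2]=4 ship[0->1]=4 prod=5 -> inv=[7 4 11 3]
Step 4: demand=4,sold=3 ship[2->3]=3 ship[1->2]=4 ship[0->1]=4 prod=5 -> inv=[8 4 12 3]
Step 5: demand=4,sold=3 ship[2->3]=3 ship[1->2]=4 ship[0->1]=4 prod=5 -> inv=[9 4 13 3]
Step 6: demand=4,sold=3 ship[2->3]=3 ship[1->2]=4 ship[0->1]=4 prod=5 -> inv=[10 4 14 3]

10 4 14 3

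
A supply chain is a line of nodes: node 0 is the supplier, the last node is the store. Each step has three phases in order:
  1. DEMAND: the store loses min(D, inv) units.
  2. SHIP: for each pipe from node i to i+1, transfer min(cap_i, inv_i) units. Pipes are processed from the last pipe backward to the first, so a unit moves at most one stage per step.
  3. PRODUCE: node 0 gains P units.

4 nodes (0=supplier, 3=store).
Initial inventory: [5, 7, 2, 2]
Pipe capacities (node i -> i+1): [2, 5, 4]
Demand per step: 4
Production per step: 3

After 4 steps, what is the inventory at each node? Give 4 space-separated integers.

Step 1: demand=4,sold=2 ship[2->3]=2 ship[1->2]=5 ship[0->1]=2 prod=3 -> inv=[6 4 5 2]
Step 2: demand=4,sold=2 ship[2->3]=4 ship[1->2]=4 ship[0->1]=2 prod=3 -> inv=[7 2 5 4]
Step 3: demand=4,sold=4 ship[2->3]=4 ship[1->2]=2 ship[0->1]=2 prod=3 -> inv=[8 2 3 4]
Step 4: demand=4,sold=4 ship[2->3]=3 ship[1->2]=2 ship[0->1]=2 prod=3 -> inv=[9 2 2 3]

9 2 2 3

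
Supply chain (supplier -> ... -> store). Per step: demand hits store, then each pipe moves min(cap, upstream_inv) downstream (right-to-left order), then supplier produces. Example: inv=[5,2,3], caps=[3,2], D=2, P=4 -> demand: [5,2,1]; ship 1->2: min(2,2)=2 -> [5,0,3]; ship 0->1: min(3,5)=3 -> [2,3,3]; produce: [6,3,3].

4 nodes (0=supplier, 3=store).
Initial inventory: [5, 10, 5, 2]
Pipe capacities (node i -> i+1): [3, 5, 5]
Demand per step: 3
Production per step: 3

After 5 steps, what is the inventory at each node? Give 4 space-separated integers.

Step 1: demand=3,sold=2 ship[2->3]=5 ship[1->2]=5 ship[0->1]=3 prod=3 -> inv=[5 8 5 5]
Step 2: demand=3,sold=3 ship[2->3]=5 ship[1->2]=5 ship[0->1]=3 prod=3 -> inv=[5 6 5 7]
Step 3: demand=3,sold=3 ship[2->3]=5 ship[1->2]=5 ship[0->1]=3 prod=3 -> inv=[5 4 5 9]
Step 4: demand=3,sold=3 ship[2->3]=5 ship[1->2]=4 ship[0->1]=3 prod=3 -> inv=[5 3 4 11]
Step 5: demand=3,sold=3 ship[2->3]=4 ship[1->2]=3 ship[0->1]=3 prod=3 -> inv=[5 3 3 12]

5 3 3 12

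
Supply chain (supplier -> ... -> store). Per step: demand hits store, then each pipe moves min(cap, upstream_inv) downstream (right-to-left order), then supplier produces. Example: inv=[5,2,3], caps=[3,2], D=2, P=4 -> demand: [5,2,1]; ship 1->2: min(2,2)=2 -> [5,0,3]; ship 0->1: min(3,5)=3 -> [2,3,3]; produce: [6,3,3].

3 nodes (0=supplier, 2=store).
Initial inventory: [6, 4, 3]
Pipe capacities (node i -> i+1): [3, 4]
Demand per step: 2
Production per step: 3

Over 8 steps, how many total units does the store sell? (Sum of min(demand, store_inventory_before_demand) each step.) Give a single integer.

Answer: 16

Derivation:
Step 1: sold=2 (running total=2) -> [6 3 5]
Step 2: sold=2 (running total=4) -> [6 3 6]
Step 3: sold=2 (running total=6) -> [6 3 7]
Step 4: sold=2 (running total=8) -> [6 3 8]
Step 5: sold=2 (running total=10) -> [6 3 9]
Step 6: sold=2 (running total=12) -> [6 3 10]
Step 7: sold=2 (running total=14) -> [6 3 11]
Step 8: sold=2 (running total=16) -> [6 3 12]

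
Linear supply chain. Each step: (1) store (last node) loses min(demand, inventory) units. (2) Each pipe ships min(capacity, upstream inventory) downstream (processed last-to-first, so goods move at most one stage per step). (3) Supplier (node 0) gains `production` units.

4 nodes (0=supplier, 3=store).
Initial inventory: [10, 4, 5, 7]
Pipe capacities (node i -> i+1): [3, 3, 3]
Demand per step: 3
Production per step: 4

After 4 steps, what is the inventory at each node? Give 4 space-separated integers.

Step 1: demand=3,sold=3 ship[2->3]=3 ship[1->2]=3 ship[0->1]=3 prod=4 -> inv=[11 4 5 7]
Step 2: demand=3,sold=3 ship[2->3]=3 ship[1->2]=3 ship[0->1]=3 prod=4 -> inv=[12 4 5 7]
Step 3: demand=3,sold=3 ship[2->3]=3 ship[1->2]=3 ship[0->1]=3 prod=4 -> inv=[13 4 5 7]
Step 4: demand=3,sold=3 ship[2->3]=3 ship[1->2]=3 ship[0->1]=3 prod=4 -> inv=[14 4 5 7]

14 4 5 7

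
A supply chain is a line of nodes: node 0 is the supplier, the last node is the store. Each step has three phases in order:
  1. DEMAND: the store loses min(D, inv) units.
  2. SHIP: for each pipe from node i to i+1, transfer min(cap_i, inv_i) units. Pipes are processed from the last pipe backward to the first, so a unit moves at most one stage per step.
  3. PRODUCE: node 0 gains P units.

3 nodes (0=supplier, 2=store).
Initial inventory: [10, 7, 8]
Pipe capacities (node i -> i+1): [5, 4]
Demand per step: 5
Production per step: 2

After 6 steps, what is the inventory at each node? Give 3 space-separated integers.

Step 1: demand=5,sold=5 ship[1->2]=4 ship[0->1]=5 prod=2 -> inv=[7 8 7]
Step 2: demand=5,sold=5 ship[1->2]=4 ship[0->1]=5 prod=2 -> inv=[4 9 6]
Step 3: demand=5,sold=5 ship[1->2]=4 ship[0->1]=4 prod=2 -> inv=[2 9 5]
Step 4: demand=5,sold=5 ship[1->2]=4 ship[0->1]=2 prod=2 -> inv=[2 7 4]
Step 5: demand=5,sold=4 ship[1->2]=4 ship[0->1]=2 prod=2 -> inv=[2 5 4]
Step 6: demand=5,sold=4 ship[1->2]=4 ship[0->1]=2 prod=2 -> inv=[2 3 4]

2 3 4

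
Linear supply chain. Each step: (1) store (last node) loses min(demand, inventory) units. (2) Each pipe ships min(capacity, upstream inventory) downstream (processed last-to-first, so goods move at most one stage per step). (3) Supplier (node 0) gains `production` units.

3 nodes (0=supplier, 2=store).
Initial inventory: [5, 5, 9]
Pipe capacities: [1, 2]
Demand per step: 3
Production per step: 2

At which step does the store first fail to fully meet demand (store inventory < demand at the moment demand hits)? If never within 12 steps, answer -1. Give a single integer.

Step 1: demand=3,sold=3 ship[1->2]=2 ship[0->1]=1 prod=2 -> [6 4 8]
Step 2: demand=3,sold=3 ship[1->2]=2 ship[0->1]=1 prod=2 -> [7 3 7]
Step 3: demand=3,sold=3 ship[1->2]=2 ship[0->1]=1 prod=2 -> [8 2 6]
Step 4: demand=3,sold=3 ship[1->2]=2 ship[0->1]=1 prod=2 -> [9 1 5]
Step 5: demand=3,sold=3 ship[1->2]=1 ship[0->1]=1 prod=2 -> [10 1 3]
Step 6: demand=3,sold=3 ship[1->2]=1 ship[0->1]=1 prod=2 -> [11 1 1]
Step 7: demand=3,sold=1 ship[1->2]=1 ship[0->1]=1 prod=2 -> [12 1 1]
Step 8: demand=3,sold=1 ship[1->2]=1 ship[0->1]=1 prod=2 -> [13 1 1]
Step 9: demand=3,sold=1 ship[1->2]=1 ship[0->1]=1 prod=2 -> [14 1 1]
Step 10: demand=3,sold=1 ship[1->2]=1 ship[0->1]=1 prod=2 -> [15 1 1]
Step 11: demand=3,sold=1 ship[1->2]=1 ship[0->1]=1 prod=2 -> [16 1 1]
Step 12: demand=3,sold=1 ship[1->2]=1 ship[0->1]=1 prod=2 -> [17 1 1]
First stockout at step 7

7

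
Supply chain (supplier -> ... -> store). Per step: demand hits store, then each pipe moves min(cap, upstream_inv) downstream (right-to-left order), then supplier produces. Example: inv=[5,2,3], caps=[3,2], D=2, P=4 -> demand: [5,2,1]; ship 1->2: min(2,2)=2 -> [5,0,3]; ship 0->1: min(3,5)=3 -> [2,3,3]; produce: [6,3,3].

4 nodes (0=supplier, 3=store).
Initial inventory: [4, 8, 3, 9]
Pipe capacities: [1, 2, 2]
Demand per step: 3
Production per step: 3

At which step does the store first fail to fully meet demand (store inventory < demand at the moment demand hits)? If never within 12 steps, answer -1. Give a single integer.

Step 1: demand=3,sold=3 ship[2->3]=2 ship[1->2]=2 ship[0->1]=1 prod=3 -> [6 7 3 8]
Step 2: demand=3,sold=3 ship[2->3]=2 ship[1->2]=2 ship[0->1]=1 prod=3 -> [8 6 3 7]
Step 3: demand=3,sold=3 ship[2->3]=2 ship[1->2]=2 ship[0->1]=1 prod=3 -> [10 5 3 6]
Step 4: demand=3,sold=3 ship[2->3]=2 ship[1->2]=2 ship[0->1]=1 prod=3 -> [12 4 3 5]
Step 5: demand=3,sold=3 ship[2->3]=2 ship[1->2]=2 ship[0->1]=1 prod=3 -> [14 3 3 4]
Step 6: demand=3,sold=3 ship[2->3]=2 ship[1->2]=2 ship[0->1]=1 prod=3 -> [16 2 3 3]
Step 7: demand=3,sold=3 ship[2->3]=2 ship[1->2]=2 ship[0->1]=1 prod=3 -> [18 1 3 2]
Step 8: demand=3,sold=2 ship[2->3]=2 ship[1->2]=1 ship[0->1]=1 prod=3 -> [20 1 2 2]
Step 9: demand=3,sold=2 ship[2->3]=2 ship[1->2]=1 ship[0->1]=1 prod=3 -> [22 1 1 2]
Step 10: demand=3,sold=2 ship[2->3]=1 ship[1->2]=1 ship[0->1]=1 prod=3 -> [24 1 1 1]
Step 11: demand=3,sold=1 ship[2->3]=1 ship[1->2]=1 ship[0->1]=1 prod=3 -> [26 1 1 1]
Step 12: demand=3,sold=1 ship[2->3]=1 ship[1->2]=1 ship[0->1]=1 prod=3 -> [28 1 1 1]
First stockout at step 8

8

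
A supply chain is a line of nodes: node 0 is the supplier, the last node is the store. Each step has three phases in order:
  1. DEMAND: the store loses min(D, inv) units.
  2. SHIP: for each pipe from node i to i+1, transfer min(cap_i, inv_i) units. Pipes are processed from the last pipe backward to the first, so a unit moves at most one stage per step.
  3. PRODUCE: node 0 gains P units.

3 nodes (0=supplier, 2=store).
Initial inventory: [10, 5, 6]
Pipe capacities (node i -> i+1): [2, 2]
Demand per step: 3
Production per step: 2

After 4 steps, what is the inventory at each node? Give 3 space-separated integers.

Step 1: demand=3,sold=3 ship[1->2]=2 ship[0->1]=2 prod=2 -> inv=[10 5 5]
Step 2: demand=3,sold=3 ship[1->2]=2 ship[0->1]=2 prod=2 -> inv=[10 5 4]
Step 3: demand=3,sold=3 ship[1->2]=2 ship[0->1]=2 prod=2 -> inv=[10 5 3]
Step 4: demand=3,sold=3 ship[1->2]=2 ship[0->1]=2 prod=2 -> inv=[10 5 2]

10 5 2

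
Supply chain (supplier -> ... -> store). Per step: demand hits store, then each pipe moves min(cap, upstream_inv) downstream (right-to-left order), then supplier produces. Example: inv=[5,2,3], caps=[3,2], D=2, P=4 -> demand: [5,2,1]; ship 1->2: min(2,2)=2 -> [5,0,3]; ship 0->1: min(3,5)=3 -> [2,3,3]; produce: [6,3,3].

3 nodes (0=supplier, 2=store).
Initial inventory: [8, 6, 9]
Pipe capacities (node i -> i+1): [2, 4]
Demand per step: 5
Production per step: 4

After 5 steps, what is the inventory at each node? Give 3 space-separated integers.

Step 1: demand=5,sold=5 ship[1->2]=4 ship[0->1]=2 prod=4 -> inv=[10 4 8]
Step 2: demand=5,sold=5 ship[1->2]=4 ship[0->1]=2 prod=4 -> inv=[12 2 7]
Step 3: demand=5,sold=5 ship[1->2]=2 ship[0->1]=2 prod=4 -> inv=[14 2 4]
Step 4: demand=5,sold=4 ship[1->2]=2 ship[0->1]=2 prod=4 -> inv=[16 2 2]
Step 5: demand=5,sold=2 ship[1->2]=2 ship[0->1]=2 prod=4 -> inv=[18 2 2]

18 2 2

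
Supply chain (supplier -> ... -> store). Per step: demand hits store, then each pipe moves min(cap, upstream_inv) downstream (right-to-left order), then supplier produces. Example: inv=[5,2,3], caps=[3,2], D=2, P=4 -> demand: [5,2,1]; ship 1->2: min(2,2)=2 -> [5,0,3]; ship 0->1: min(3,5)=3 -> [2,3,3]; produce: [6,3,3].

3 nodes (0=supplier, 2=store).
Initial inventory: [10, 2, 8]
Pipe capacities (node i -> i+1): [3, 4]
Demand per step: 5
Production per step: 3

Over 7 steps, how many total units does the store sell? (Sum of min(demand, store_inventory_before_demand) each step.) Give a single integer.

Step 1: sold=5 (running total=5) -> [10 3 5]
Step 2: sold=5 (running total=10) -> [10 3 3]
Step 3: sold=3 (running total=13) -> [10 3 3]
Step 4: sold=3 (running total=16) -> [10 3 3]
Step 5: sold=3 (running total=19) -> [10 3 3]
Step 6: sold=3 (running total=22) -> [10 3 3]
Step 7: sold=3 (running total=25) -> [10 3 3]

Answer: 25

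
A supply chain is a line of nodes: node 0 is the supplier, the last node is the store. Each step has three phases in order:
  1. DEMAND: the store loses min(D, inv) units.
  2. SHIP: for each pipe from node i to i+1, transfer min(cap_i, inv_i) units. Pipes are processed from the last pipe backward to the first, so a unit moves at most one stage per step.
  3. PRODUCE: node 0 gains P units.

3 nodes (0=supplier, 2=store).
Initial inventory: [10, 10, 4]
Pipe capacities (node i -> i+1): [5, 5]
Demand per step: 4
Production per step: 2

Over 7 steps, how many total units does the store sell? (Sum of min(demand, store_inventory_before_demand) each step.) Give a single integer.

Answer: 28

Derivation:
Step 1: sold=4 (running total=4) -> [7 10 5]
Step 2: sold=4 (running total=8) -> [4 10 6]
Step 3: sold=4 (running total=12) -> [2 9 7]
Step 4: sold=4 (running total=16) -> [2 6 8]
Step 5: sold=4 (running total=20) -> [2 3 9]
Step 6: sold=4 (running total=24) -> [2 2 8]
Step 7: sold=4 (running total=28) -> [2 2 6]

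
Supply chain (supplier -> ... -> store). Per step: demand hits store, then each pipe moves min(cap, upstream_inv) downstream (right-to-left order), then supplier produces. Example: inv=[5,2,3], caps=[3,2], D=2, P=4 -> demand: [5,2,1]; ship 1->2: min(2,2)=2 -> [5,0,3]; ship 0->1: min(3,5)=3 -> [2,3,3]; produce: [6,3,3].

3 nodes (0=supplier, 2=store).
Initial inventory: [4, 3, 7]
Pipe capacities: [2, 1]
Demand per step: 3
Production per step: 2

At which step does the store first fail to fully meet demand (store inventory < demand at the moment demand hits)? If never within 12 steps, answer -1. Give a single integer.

Step 1: demand=3,sold=3 ship[1->2]=1 ship[0->1]=2 prod=2 -> [4 4 5]
Step 2: demand=3,sold=3 ship[1->2]=1 ship[0->1]=2 prod=2 -> [4 5 3]
Step 3: demand=3,sold=3 ship[1->2]=1 ship[0->1]=2 prod=2 -> [4 6 1]
Step 4: demand=3,sold=1 ship[1->2]=1 ship[0->1]=2 prod=2 -> [4 7 1]
Step 5: demand=3,sold=1 ship[1->2]=1 ship[0->1]=2 prod=2 -> [4 8 1]
Step 6: demand=3,sold=1 ship[1->2]=1 ship[0->1]=2 prod=2 -> [4 9 1]
Step 7: demand=3,sold=1 ship[1->2]=1 ship[0->1]=2 prod=2 -> [4 10 1]
Step 8: demand=3,sold=1 ship[1->2]=1 ship[0->1]=2 prod=2 -> [4 11 1]
Step 9: demand=3,sold=1 ship[1->2]=1 ship[0->1]=2 prod=2 -> [4 12 1]
Step 10: demand=3,sold=1 ship[1->2]=1 ship[0->1]=2 prod=2 -> [4 13 1]
Step 11: demand=3,sold=1 ship[1->2]=1 ship[0->1]=2 prod=2 -> [4 14 1]
Step 12: demand=3,sold=1 ship[1->2]=1 ship[0->1]=2 prod=2 -> [4 15 1]
First stockout at step 4

4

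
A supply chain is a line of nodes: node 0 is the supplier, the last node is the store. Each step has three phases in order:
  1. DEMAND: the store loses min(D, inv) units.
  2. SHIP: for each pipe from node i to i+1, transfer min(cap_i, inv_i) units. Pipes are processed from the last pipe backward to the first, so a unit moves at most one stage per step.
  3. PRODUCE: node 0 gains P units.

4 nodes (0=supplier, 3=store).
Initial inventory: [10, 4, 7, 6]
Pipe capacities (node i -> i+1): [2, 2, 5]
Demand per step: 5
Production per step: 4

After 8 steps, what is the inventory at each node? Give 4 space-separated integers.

Step 1: demand=5,sold=5 ship[2->3]=5 ship[1->2]=2 ship[0->1]=2 prod=4 -> inv=[12 4 4 6]
Step 2: demand=5,sold=5 ship[2->3]=4 ship[1->2]=2 ship[0->1]=2 prod=4 -> inv=[14 4 2 5]
Step 3: demand=5,sold=5 ship[2->3]=2 ship[1->2]=2 ship[0->1]=2 prod=4 -> inv=[16 4 2 2]
Step 4: demand=5,sold=2 ship[2->3]=2 ship[1->2]=2 ship[0->1]=2 prod=4 -> inv=[18 4 2 2]
Step 5: demand=5,sold=2 ship[2->3]=2 ship[1->2]=2 ship[0->1]=2 prod=4 -> inv=[20 4 2 2]
Step 6: demand=5,sold=2 ship[2->3]=2 ship[1->2]=2 ship[0->1]=2 prod=4 -> inv=[22 4 2 2]
Step 7: demand=5,sold=2 ship[2->3]=2 ship[1->2]=2 ship[0->1]=2 prod=4 -> inv=[24 4 2 2]
Step 8: demand=5,sold=2 ship[2->3]=2 ship[1->2]=2 ship[0->1]=2 prod=4 -> inv=[26 4 2 2]

26 4 2 2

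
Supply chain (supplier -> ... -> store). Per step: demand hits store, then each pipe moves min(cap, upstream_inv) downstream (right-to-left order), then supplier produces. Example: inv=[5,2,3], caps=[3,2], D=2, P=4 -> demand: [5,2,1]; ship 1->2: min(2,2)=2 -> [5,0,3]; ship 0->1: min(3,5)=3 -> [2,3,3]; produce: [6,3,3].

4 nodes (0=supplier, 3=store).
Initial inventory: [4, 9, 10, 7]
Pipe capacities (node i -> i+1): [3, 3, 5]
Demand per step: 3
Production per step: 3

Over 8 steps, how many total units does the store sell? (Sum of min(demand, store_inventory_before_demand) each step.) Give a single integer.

Step 1: sold=3 (running total=3) -> [4 9 8 9]
Step 2: sold=3 (running total=6) -> [4 9 6 11]
Step 3: sold=3 (running total=9) -> [4 9 4 13]
Step 4: sold=3 (running total=12) -> [4 9 3 14]
Step 5: sold=3 (running total=15) -> [4 9 3 14]
Step 6: sold=3 (running total=18) -> [4 9 3 14]
Step 7: sold=3 (running total=21) -> [4 9 3 14]
Step 8: sold=3 (running total=24) -> [4 9 3 14]

Answer: 24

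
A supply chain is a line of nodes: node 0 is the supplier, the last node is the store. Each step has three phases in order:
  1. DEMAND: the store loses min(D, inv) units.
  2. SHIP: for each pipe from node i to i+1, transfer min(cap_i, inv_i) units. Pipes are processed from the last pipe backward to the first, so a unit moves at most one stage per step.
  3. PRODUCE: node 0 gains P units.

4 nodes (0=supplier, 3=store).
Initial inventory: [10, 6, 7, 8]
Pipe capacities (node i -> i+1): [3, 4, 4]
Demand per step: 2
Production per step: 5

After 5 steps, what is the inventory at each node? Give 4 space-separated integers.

Step 1: demand=2,sold=2 ship[2->3]=4 ship[1->2]=4 ship[0->1]=3 prod=5 -> inv=[12 5 7 10]
Step 2: demand=2,sold=2 ship[2->3]=4 ship[1->2]=4 ship[0->1]=3 prod=5 -> inv=[14 4 7 12]
Step 3: demand=2,sold=2 ship[2->3]=4 ship[1->2]=4 ship[0->1]=3 prod=5 -> inv=[16 3 7 14]
Step 4: demand=2,sold=2 ship[2->3]=4 ship[1->2]=3 ship[0->1]=3 prod=5 -> inv=[18 3 6 16]
Step 5: demand=2,sold=2 ship[2->3]=4 ship[1->2]=3 ship[0->1]=3 prod=5 -> inv=[20 3 5 18]

20 3 5 18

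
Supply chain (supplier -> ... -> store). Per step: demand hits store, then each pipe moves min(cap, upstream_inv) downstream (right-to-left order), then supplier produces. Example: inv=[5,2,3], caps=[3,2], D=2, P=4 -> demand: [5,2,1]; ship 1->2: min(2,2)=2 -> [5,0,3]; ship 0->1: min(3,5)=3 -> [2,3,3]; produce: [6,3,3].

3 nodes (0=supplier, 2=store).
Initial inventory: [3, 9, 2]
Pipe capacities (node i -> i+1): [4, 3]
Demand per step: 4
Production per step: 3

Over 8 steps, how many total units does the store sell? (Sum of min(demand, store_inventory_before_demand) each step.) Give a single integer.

Step 1: sold=2 (running total=2) -> [3 9 3]
Step 2: sold=3 (running total=5) -> [3 9 3]
Step 3: sold=3 (running total=8) -> [3 9 3]
Step 4: sold=3 (running total=11) -> [3 9 3]
Step 5: sold=3 (running total=14) -> [3 9 3]
Step 6: sold=3 (running total=17) -> [3 9 3]
Step 7: sold=3 (running total=20) -> [3 9 3]
Step 8: sold=3 (running total=23) -> [3 9 3]

Answer: 23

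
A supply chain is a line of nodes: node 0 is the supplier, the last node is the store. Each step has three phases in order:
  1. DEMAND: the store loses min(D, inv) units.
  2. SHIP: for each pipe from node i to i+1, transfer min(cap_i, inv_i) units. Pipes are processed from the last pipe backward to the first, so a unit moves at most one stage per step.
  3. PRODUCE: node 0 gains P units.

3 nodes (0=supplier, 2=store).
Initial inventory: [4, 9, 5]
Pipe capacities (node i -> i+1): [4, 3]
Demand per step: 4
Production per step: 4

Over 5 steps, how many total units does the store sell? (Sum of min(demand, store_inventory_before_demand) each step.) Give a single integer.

Answer: 17

Derivation:
Step 1: sold=4 (running total=4) -> [4 10 4]
Step 2: sold=4 (running total=8) -> [4 11 3]
Step 3: sold=3 (running total=11) -> [4 12 3]
Step 4: sold=3 (running total=14) -> [4 13 3]
Step 5: sold=3 (running total=17) -> [4 14 3]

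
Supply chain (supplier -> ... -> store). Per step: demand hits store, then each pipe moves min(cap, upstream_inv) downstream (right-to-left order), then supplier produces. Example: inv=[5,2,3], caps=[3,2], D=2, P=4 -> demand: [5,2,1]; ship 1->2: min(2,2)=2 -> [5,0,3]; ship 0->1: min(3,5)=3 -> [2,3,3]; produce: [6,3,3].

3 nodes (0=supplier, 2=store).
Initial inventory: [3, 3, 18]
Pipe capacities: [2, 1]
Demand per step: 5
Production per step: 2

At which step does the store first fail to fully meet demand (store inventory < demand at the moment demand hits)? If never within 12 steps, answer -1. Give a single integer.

Step 1: demand=5,sold=5 ship[1->2]=1 ship[0->1]=2 prod=2 -> [3 4 14]
Step 2: demand=5,sold=5 ship[1->2]=1 ship[0->1]=2 prod=2 -> [3 5 10]
Step 3: demand=5,sold=5 ship[1->2]=1 ship[0->1]=2 prod=2 -> [3 6 6]
Step 4: demand=5,sold=5 ship[1->2]=1 ship[0->1]=2 prod=2 -> [3 7 2]
Step 5: demand=5,sold=2 ship[1->2]=1 ship[0->1]=2 prod=2 -> [3 8 1]
Step 6: demand=5,sold=1 ship[1->2]=1 ship[0->1]=2 prod=2 -> [3 9 1]
Step 7: demand=5,sold=1 ship[1->2]=1 ship[0->1]=2 prod=2 -> [3 10 1]
Step 8: demand=5,sold=1 ship[1->2]=1 ship[0->1]=2 prod=2 -> [3 11 1]
Step 9: demand=5,sold=1 ship[1->2]=1 ship[0->1]=2 prod=2 -> [3 12 1]
Step 10: demand=5,sold=1 ship[1->2]=1 ship[0->1]=2 prod=2 -> [3 13 1]
Step 11: demand=5,sold=1 ship[1->2]=1 ship[0->1]=2 prod=2 -> [3 14 1]
Step 12: demand=5,sold=1 ship[1->2]=1 ship[0->1]=2 prod=2 -> [3 15 1]
First stockout at step 5

5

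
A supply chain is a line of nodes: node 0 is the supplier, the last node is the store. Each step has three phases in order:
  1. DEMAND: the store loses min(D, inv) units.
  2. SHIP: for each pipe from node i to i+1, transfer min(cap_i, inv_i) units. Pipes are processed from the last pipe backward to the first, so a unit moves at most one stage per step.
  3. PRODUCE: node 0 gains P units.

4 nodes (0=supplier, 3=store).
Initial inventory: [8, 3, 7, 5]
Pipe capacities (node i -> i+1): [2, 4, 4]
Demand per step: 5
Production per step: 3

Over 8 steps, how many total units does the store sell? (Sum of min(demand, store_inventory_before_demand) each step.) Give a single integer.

Answer: 25

Derivation:
Step 1: sold=5 (running total=5) -> [9 2 6 4]
Step 2: sold=4 (running total=9) -> [10 2 4 4]
Step 3: sold=4 (running total=13) -> [11 2 2 4]
Step 4: sold=4 (running total=17) -> [12 2 2 2]
Step 5: sold=2 (running total=19) -> [13 2 2 2]
Step 6: sold=2 (running total=21) -> [14 2 2 2]
Step 7: sold=2 (running total=23) -> [15 2 2 2]
Step 8: sold=2 (running total=25) -> [16 2 2 2]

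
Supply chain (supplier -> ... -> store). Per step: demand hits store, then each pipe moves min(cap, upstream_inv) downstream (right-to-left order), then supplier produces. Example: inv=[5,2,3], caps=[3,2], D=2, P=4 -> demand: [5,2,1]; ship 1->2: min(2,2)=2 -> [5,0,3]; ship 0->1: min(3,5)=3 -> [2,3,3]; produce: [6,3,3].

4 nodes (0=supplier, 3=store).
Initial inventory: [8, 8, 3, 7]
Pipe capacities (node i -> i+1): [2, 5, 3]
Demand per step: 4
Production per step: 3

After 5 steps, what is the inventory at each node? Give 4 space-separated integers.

Step 1: demand=4,sold=4 ship[2->3]=3 ship[1->2]=5 ship[0->1]=2 prod=3 -> inv=[9 5 5 6]
Step 2: demand=4,sold=4 ship[2->3]=3 ship[1->2]=5 ship[0->1]=2 prod=3 -> inv=[10 2 7 5]
Step 3: demand=4,sold=4 ship[2->3]=3 ship[1->2]=2 ship[0->1]=2 prod=3 -> inv=[11 2 6 4]
Step 4: demand=4,sold=4 ship[2->3]=3 ship[1->2]=2 ship[0->1]=2 prod=3 -> inv=[12 2 5 3]
Step 5: demand=4,sold=3 ship[2->3]=3 ship[1->2]=2 ship[0->1]=2 prod=3 -> inv=[13 2 4 3]

13 2 4 3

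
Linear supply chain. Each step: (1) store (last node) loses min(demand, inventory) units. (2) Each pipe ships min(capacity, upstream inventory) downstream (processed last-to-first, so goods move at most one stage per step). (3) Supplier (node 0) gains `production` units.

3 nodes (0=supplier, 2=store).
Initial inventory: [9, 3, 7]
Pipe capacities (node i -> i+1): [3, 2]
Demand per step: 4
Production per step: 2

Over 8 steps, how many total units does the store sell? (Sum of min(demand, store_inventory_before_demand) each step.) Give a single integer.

Step 1: sold=4 (running total=4) -> [8 4 5]
Step 2: sold=4 (running total=8) -> [7 5 3]
Step 3: sold=3 (running total=11) -> [6 6 2]
Step 4: sold=2 (running total=13) -> [5 7 2]
Step 5: sold=2 (running total=15) -> [4 8 2]
Step 6: sold=2 (running total=17) -> [3 9 2]
Step 7: sold=2 (running total=19) -> [2 10 2]
Step 8: sold=2 (running total=21) -> [2 10 2]

Answer: 21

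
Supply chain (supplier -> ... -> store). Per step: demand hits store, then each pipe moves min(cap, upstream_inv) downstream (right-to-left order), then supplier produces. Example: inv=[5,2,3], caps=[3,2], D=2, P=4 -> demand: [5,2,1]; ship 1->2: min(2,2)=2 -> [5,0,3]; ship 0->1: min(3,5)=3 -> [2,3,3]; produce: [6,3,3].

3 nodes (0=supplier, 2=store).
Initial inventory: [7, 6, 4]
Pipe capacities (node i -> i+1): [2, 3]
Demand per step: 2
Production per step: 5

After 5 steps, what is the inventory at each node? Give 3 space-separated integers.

Step 1: demand=2,sold=2 ship[1->2]=3 ship[0->1]=2 prod=5 -> inv=[10 5 5]
Step 2: demand=2,sold=2 ship[1->2]=3 ship[0->1]=2 prod=5 -> inv=[13 4 6]
Step 3: demand=2,sold=2 ship[1->2]=3 ship[0->1]=2 prod=5 -> inv=[16 3 7]
Step 4: demand=2,sold=2 ship[1->2]=3 ship[0->1]=2 prod=5 -> inv=[19 2 8]
Step 5: demand=2,sold=2 ship[1->2]=2 ship[0->1]=2 prod=5 -> inv=[22 2 8]

22 2 8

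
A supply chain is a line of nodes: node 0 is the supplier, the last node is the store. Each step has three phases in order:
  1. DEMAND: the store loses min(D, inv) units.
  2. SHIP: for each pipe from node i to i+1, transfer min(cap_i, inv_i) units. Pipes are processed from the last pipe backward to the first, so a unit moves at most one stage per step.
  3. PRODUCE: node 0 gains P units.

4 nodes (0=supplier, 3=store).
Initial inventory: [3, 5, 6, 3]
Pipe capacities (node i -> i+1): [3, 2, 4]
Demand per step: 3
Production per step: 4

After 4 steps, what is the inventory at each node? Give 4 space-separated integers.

Step 1: demand=3,sold=3 ship[2->3]=4 ship[1->2]=2 ship[0->1]=3 prod=4 -> inv=[4 6 4 4]
Step 2: demand=3,sold=3 ship[2->3]=4 ship[1->2]=2 ship[0->1]=3 prod=4 -> inv=[5 7 2 5]
Step 3: demand=3,sold=3 ship[2->3]=2 ship[1->2]=2 ship[0->1]=3 prod=4 -> inv=[6 8 2 4]
Step 4: demand=3,sold=3 ship[2->3]=2 ship[1->2]=2 ship[0->1]=3 prod=4 -> inv=[7 9 2 3]

7 9 2 3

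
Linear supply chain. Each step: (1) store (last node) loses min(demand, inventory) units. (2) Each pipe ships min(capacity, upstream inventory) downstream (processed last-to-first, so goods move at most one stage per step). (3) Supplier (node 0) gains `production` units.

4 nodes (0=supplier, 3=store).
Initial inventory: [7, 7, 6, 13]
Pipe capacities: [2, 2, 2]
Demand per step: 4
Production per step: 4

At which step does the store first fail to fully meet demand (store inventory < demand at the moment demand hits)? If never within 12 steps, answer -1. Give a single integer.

Step 1: demand=4,sold=4 ship[2->3]=2 ship[1->2]=2 ship[0->1]=2 prod=4 -> [9 7 6 11]
Step 2: demand=4,sold=4 ship[2->3]=2 ship[1->2]=2 ship[0->1]=2 prod=4 -> [11 7 6 9]
Step 3: demand=4,sold=4 ship[2->3]=2 ship[1->2]=2 ship[0->1]=2 prod=4 -> [13 7 6 7]
Step 4: demand=4,sold=4 ship[2->3]=2 ship[1->2]=2 ship[0->1]=2 prod=4 -> [15 7 6 5]
Step 5: demand=4,sold=4 ship[2->3]=2 ship[1->2]=2 ship[0->1]=2 prod=4 -> [17 7 6 3]
Step 6: demand=4,sold=3 ship[2->3]=2 ship[1->2]=2 ship[0->1]=2 prod=4 -> [19 7 6 2]
Step 7: demand=4,sold=2 ship[2->3]=2 ship[1->2]=2 ship[0->1]=2 prod=4 -> [21 7 6 2]
Step 8: demand=4,sold=2 ship[2->3]=2 ship[1->2]=2 ship[0->1]=2 prod=4 -> [23 7 6 2]
Step 9: demand=4,sold=2 ship[2->3]=2 ship[1->2]=2 ship[0->1]=2 prod=4 -> [25 7 6 2]
Step 10: demand=4,sold=2 ship[2->3]=2 ship[1->2]=2 ship[0->1]=2 prod=4 -> [27 7 6 2]
Step 11: demand=4,sold=2 ship[2->3]=2 ship[1->2]=2 ship[0->1]=2 prod=4 -> [29 7 6 2]
Step 12: demand=4,sold=2 ship[2->3]=2 ship[1->2]=2 ship[0->1]=2 prod=4 -> [31 7 6 2]
First stockout at step 6

6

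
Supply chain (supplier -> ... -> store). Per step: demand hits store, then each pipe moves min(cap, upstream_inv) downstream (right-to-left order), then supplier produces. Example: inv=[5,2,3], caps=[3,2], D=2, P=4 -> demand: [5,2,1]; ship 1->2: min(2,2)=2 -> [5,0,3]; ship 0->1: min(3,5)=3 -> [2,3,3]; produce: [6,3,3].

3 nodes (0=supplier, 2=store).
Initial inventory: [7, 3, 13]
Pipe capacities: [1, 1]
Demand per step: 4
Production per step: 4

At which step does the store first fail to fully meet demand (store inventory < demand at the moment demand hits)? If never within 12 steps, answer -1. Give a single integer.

Step 1: demand=4,sold=4 ship[1->2]=1 ship[0->1]=1 prod=4 -> [10 3 10]
Step 2: demand=4,sold=4 ship[1->2]=1 ship[0->1]=1 prod=4 -> [13 3 7]
Step 3: demand=4,sold=4 ship[1->2]=1 ship[0->1]=1 prod=4 -> [16 3 4]
Step 4: demand=4,sold=4 ship[1->2]=1 ship[0->1]=1 prod=4 -> [19 3 1]
Step 5: demand=4,sold=1 ship[1->2]=1 ship[0->1]=1 prod=4 -> [22 3 1]
Step 6: demand=4,sold=1 ship[1->2]=1 ship[0->1]=1 prod=4 -> [25 3 1]
Step 7: demand=4,sold=1 ship[1->2]=1 ship[0->1]=1 prod=4 -> [28 3 1]
Step 8: demand=4,sold=1 ship[1->2]=1 ship[0->1]=1 prod=4 -> [31 3 1]
Step 9: demand=4,sold=1 ship[1->2]=1 ship[0->1]=1 prod=4 -> [34 3 1]
Step 10: demand=4,sold=1 ship[1->2]=1 ship[0->1]=1 prod=4 -> [37 3 1]
Step 11: demand=4,sold=1 ship[1->2]=1 ship[0->1]=1 prod=4 -> [40 3 1]
Step 12: demand=4,sold=1 ship[1->2]=1 ship[0->1]=1 prod=4 -> [43 3 1]
First stockout at step 5

5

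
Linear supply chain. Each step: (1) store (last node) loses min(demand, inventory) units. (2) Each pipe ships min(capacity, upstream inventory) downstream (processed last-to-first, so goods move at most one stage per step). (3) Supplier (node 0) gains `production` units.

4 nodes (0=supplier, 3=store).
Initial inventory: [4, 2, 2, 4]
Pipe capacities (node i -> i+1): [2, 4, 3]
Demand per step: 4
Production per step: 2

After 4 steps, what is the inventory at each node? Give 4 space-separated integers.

Step 1: demand=4,sold=4 ship[2->3]=2 ship[1->2]=2 ship[0->1]=2 prod=2 -> inv=[4 2 2 2]
Step 2: demand=4,sold=2 ship[2->3]=2 ship[1->2]=2 ship[0->1]=2 prod=2 -> inv=[4 2 2 2]
Step 3: demand=4,sold=2 ship[2->3]=2 ship[1->2]=2 ship[0->1]=2 prod=2 -> inv=[4 2 2 2]
Step 4: demand=4,sold=2 ship[2->3]=2 ship[1->2]=2 ship[0->1]=2 prod=2 -> inv=[4 2 2 2]

4 2 2 2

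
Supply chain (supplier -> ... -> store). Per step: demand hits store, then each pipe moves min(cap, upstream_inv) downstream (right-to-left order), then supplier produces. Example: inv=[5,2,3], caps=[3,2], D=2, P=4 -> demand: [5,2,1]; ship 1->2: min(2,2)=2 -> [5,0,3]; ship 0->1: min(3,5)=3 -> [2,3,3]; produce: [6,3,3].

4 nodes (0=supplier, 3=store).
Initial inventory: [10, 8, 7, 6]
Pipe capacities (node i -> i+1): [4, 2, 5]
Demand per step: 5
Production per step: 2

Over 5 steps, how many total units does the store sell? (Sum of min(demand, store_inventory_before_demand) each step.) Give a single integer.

Answer: 19

Derivation:
Step 1: sold=5 (running total=5) -> [8 10 4 6]
Step 2: sold=5 (running total=10) -> [6 12 2 5]
Step 3: sold=5 (running total=15) -> [4 14 2 2]
Step 4: sold=2 (running total=17) -> [2 16 2 2]
Step 5: sold=2 (running total=19) -> [2 16 2 2]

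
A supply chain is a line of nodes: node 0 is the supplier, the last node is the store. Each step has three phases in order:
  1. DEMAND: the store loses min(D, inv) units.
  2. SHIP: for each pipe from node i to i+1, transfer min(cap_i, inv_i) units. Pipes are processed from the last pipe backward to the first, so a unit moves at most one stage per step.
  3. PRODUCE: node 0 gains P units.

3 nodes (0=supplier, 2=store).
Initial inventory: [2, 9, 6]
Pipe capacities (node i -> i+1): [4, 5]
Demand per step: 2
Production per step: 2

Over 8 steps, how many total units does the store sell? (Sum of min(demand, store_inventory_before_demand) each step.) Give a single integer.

Step 1: sold=2 (running total=2) -> [2 6 9]
Step 2: sold=2 (running total=4) -> [2 3 12]
Step 3: sold=2 (running total=6) -> [2 2 13]
Step 4: sold=2 (running total=8) -> [2 2 13]
Step 5: sold=2 (running total=10) -> [2 2 13]
Step 6: sold=2 (running total=12) -> [2 2 13]
Step 7: sold=2 (running total=14) -> [2 2 13]
Step 8: sold=2 (running total=16) -> [2 2 13]

Answer: 16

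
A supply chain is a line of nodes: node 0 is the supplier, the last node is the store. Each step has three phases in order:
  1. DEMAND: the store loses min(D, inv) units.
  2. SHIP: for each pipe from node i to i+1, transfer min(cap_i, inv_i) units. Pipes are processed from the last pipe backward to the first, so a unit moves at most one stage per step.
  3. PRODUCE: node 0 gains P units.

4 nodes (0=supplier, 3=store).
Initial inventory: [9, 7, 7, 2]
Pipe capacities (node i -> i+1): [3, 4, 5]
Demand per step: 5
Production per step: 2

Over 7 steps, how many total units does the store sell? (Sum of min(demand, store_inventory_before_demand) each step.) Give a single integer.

Step 1: sold=2 (running total=2) -> [8 6 6 5]
Step 2: sold=5 (running total=7) -> [7 5 5 5]
Step 3: sold=5 (running total=12) -> [6 4 4 5]
Step 4: sold=5 (running total=17) -> [5 3 4 4]
Step 5: sold=4 (running total=21) -> [4 3 3 4]
Step 6: sold=4 (running total=25) -> [3 3 3 3]
Step 7: sold=3 (running total=28) -> [2 3 3 3]

Answer: 28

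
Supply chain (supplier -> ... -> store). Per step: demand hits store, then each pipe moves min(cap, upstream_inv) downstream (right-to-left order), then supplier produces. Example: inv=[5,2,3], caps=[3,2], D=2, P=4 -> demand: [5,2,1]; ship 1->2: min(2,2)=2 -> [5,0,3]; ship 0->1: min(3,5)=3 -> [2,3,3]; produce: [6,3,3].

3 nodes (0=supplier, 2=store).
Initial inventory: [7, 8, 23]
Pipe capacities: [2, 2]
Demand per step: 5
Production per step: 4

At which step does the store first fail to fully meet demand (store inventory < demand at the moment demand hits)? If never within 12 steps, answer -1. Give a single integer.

Step 1: demand=5,sold=5 ship[1->2]=2 ship[0->1]=2 prod=4 -> [9 8 20]
Step 2: demand=5,sold=5 ship[1->2]=2 ship[0->1]=2 prod=4 -> [11 8 17]
Step 3: demand=5,sold=5 ship[1->2]=2 ship[0->1]=2 prod=4 -> [13 8 14]
Step 4: demand=5,sold=5 ship[1->2]=2 ship[0->1]=2 prod=4 -> [15 8 11]
Step 5: demand=5,sold=5 ship[1->2]=2 ship[0->1]=2 prod=4 -> [17 8 8]
Step 6: demand=5,sold=5 ship[1->2]=2 ship[0->1]=2 prod=4 -> [19 8 5]
Step 7: demand=5,sold=5 ship[1->2]=2 ship[0->1]=2 prod=4 -> [21 8 2]
Step 8: demand=5,sold=2 ship[1->2]=2 ship[0->1]=2 prod=4 -> [23 8 2]
Step 9: demand=5,sold=2 ship[1->2]=2 ship[0->1]=2 prod=4 -> [25 8 2]
Step 10: demand=5,sold=2 ship[1->2]=2 ship[0->1]=2 prod=4 -> [27 8 2]
Step 11: demand=5,sold=2 ship[1->2]=2 ship[0->1]=2 prod=4 -> [29 8 2]
Step 12: demand=5,sold=2 ship[1->2]=2 ship[0->1]=2 prod=4 -> [31 8 2]
First stockout at step 8

8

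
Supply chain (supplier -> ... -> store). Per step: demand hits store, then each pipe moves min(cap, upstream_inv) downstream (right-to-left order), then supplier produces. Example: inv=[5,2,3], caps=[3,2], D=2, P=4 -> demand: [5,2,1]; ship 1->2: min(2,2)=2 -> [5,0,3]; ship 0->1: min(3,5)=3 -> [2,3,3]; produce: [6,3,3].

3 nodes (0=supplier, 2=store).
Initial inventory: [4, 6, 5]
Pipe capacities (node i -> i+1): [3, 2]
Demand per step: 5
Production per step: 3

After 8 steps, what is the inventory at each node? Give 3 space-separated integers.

Step 1: demand=5,sold=5 ship[1->2]=2 ship[0->1]=3 prod=3 -> inv=[4 7 2]
Step 2: demand=5,sold=2 ship[1->2]=2 ship[0->1]=3 prod=3 -> inv=[4 8 2]
Step 3: demand=5,sold=2 ship[1->2]=2 ship[0->1]=3 prod=3 -> inv=[4 9 2]
Step 4: demand=5,sold=2 ship[1->2]=2 ship[0->1]=3 prod=3 -> inv=[4 10 2]
Step 5: demand=5,sold=2 ship[1->2]=2 ship[0->1]=3 prod=3 -> inv=[4 11 2]
Step 6: demand=5,sold=2 ship[1->2]=2 ship[0->1]=3 prod=3 -> inv=[4 12 2]
Step 7: demand=5,sold=2 ship[1->2]=2 ship[0->1]=3 prod=3 -> inv=[4 13 2]
Step 8: demand=5,sold=2 ship[1->2]=2 ship[0->1]=3 prod=3 -> inv=[4 14 2]

4 14 2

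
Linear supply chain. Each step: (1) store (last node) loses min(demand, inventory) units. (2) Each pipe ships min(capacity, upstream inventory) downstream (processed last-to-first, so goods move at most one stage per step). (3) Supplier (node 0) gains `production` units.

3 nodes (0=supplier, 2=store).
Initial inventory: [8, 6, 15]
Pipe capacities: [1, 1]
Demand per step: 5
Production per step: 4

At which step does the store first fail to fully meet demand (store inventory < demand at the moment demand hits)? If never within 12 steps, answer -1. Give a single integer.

Step 1: demand=5,sold=5 ship[1->2]=1 ship[0->1]=1 prod=4 -> [11 6 11]
Step 2: demand=5,sold=5 ship[1->2]=1 ship[0->1]=1 prod=4 -> [14 6 7]
Step 3: demand=5,sold=5 ship[1->2]=1 ship[0->1]=1 prod=4 -> [17 6 3]
Step 4: demand=5,sold=3 ship[1->2]=1 ship[0->1]=1 prod=4 -> [20 6 1]
Step 5: demand=5,sold=1 ship[1->2]=1 ship[0->1]=1 prod=4 -> [23 6 1]
Step 6: demand=5,sold=1 ship[1->2]=1 ship[0->1]=1 prod=4 -> [26 6 1]
Step 7: demand=5,sold=1 ship[1->2]=1 ship[0->1]=1 prod=4 -> [29 6 1]
Step 8: demand=5,sold=1 ship[1->2]=1 ship[0->1]=1 prod=4 -> [32 6 1]
Step 9: demand=5,sold=1 ship[1->2]=1 ship[0->1]=1 prod=4 -> [35 6 1]
Step 10: demand=5,sold=1 ship[1->2]=1 ship[0->1]=1 prod=4 -> [38 6 1]
Step 11: demand=5,sold=1 ship[1->2]=1 ship[0->1]=1 prod=4 -> [41 6 1]
Step 12: demand=5,sold=1 ship[1->2]=1 ship[0->1]=1 prod=4 -> [44 6 1]
First stockout at step 4

4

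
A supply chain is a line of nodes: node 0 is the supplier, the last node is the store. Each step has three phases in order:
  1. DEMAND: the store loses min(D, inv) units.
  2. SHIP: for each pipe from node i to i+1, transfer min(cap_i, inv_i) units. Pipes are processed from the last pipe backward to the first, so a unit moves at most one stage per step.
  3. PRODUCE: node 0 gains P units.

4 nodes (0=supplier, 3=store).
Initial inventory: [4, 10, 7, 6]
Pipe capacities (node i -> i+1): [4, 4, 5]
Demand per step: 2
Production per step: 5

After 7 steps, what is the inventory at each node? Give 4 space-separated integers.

Step 1: demand=2,sold=2 ship[2->3]=5 ship[1->2]=4 ship[0->1]=4 prod=5 -> inv=[5 10 6 9]
Step 2: demand=2,sold=2 ship[2->3]=5 ship[1->2]=4 ship[0->1]=4 prod=5 -> inv=[6 10 5 12]
Step 3: demand=2,sold=2 ship[2->3]=5 ship[1->2]=4 ship[0->1]=4 prod=5 -> inv=[7 10 4 15]
Step 4: demand=2,sold=2 ship[2->3]=4 ship[1->2]=4 ship[0->1]=4 prod=5 -> inv=[8 10 4 17]
Step 5: demand=2,sold=2 ship[2->3]=4 ship[1->2]=4 ship[0->1]=4 prod=5 -> inv=[9 10 4 19]
Step 6: demand=2,sold=2 ship[2->3]=4 ship[1->2]=4 ship[0->1]=4 prod=5 -> inv=[10 10 4 21]
Step 7: demand=2,sold=2 ship[2->3]=4 ship[1->2]=4 ship[0->1]=4 prod=5 -> inv=[11 10 4 23]

11 10 4 23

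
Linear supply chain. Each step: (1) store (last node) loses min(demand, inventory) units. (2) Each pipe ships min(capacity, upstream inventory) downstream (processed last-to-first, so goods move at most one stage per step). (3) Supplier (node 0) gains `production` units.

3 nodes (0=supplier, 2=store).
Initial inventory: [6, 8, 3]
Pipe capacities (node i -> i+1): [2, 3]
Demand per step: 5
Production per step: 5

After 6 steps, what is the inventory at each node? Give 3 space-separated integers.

Step 1: demand=5,sold=3 ship[1->2]=3 ship[0->1]=2 prod=5 -> inv=[9 7 3]
Step 2: demand=5,sold=3 ship[1->2]=3 ship[0->1]=2 prod=5 -> inv=[12 6 3]
Step 3: demand=5,sold=3 ship[1->2]=3 ship[0->1]=2 prod=5 -> inv=[15 5 3]
Step 4: demand=5,sold=3 ship[1->2]=3 ship[0->1]=2 prod=5 -> inv=[18 4 3]
Step 5: demand=5,sold=3 ship[1->2]=3 ship[0->1]=2 prod=5 -> inv=[21 3 3]
Step 6: demand=5,sold=3 ship[1->2]=3 ship[0->1]=2 prod=5 -> inv=[24 2 3]

24 2 3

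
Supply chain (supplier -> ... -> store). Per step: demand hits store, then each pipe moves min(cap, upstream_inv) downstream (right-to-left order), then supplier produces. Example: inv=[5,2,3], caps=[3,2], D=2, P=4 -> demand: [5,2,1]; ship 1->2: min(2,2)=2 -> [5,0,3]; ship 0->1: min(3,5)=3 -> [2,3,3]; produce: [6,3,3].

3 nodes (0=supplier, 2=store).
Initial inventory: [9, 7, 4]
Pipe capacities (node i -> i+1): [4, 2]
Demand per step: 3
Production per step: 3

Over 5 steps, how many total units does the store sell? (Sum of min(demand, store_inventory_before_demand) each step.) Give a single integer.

Step 1: sold=3 (running total=3) -> [8 9 3]
Step 2: sold=3 (running total=6) -> [7 11 2]
Step 3: sold=2 (running total=8) -> [6 13 2]
Step 4: sold=2 (running total=10) -> [5 15 2]
Step 5: sold=2 (running total=12) -> [4 17 2]

Answer: 12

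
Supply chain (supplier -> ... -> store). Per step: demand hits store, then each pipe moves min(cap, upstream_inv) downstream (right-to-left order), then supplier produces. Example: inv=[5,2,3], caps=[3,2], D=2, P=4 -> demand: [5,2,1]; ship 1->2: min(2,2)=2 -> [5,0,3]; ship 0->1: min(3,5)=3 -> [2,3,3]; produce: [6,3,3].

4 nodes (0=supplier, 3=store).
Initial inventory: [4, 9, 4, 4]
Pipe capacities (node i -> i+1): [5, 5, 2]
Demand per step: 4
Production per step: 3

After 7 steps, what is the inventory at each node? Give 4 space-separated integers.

Step 1: demand=4,sold=4 ship[2->3]=2 ship[1->2]=5 ship[0->1]=4 prod=3 -> inv=[3 8 7 2]
Step 2: demand=4,sold=2 ship[2->3]=2 ship[1->2]=5 ship[0->1]=3 prod=3 -> inv=[3 6 10 2]
Step 3: demand=4,sold=2 ship[2->3]=2 ship[1->2]=5 ship[0->1]=3 prod=3 -> inv=[3 4 13 2]
Step 4: demand=4,sold=2 ship[2->3]=2 ship[1->2]=4 ship[0->1]=3 prod=3 -> inv=[3 3 15 2]
Step 5: demand=4,sold=2 ship[2->3]=2 ship[1->2]=3 ship[0->1]=3 prod=3 -> inv=[3 3 16 2]
Step 6: demand=4,sold=2 ship[2->3]=2 ship[1->2]=3 ship[0->1]=3 prod=3 -> inv=[3 3 17 2]
Step 7: demand=4,sold=2 ship[2->3]=2 ship[1->2]=3 ship[0->1]=3 prod=3 -> inv=[3 3 18 2]

3 3 18 2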